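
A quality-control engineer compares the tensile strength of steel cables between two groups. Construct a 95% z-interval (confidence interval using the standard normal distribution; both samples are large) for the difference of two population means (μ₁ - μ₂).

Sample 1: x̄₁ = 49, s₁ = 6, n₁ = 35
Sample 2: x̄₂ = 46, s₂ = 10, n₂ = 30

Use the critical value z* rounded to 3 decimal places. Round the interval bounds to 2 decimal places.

Both samples are large (n₁ = 35 ≥ 30, n₂ = 30 ≥ 30), so a z-interval for the difference of means applies.

Point estimate: x̄₁ - x̄₂ = 49 - 46 = 3

Standard error: SE = √(s₁²/n₁ + s₂²/n₂)
= √(6²/35 + 10²/30)
= √(1.028571 + 3.333333)
= 2.088517

For 95% confidence, z* = 1.96 (from standard normal table)
Margin of error: E = z* × SE = 1.96 × 2.088517 = 4.0935

Z-interval: (x̄₁ - x̄₂) ± E = 3 ± 4.0935 = (-1.0935, 7.0935)

Rounded to 2 decimal places:

(-1.09, 7.09)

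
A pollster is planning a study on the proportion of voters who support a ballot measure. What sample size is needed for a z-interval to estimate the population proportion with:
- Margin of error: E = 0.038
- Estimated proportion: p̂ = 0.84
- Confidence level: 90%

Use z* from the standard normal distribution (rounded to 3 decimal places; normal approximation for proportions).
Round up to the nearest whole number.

Using z* for proportion z-interval (normal approximation).

For 90% confidence, z* = 1.645 (from standard normal table)

Sample size formula for proportion z-interval: n = z*²p̂(1-p̂)/E²

n = 1.645² × 0.84 × 0.16 / 0.038²
  = 2.706025 × 0.1344 / 0.001444
  = 251.8627

Round up to the nearest whole number: n = 252

252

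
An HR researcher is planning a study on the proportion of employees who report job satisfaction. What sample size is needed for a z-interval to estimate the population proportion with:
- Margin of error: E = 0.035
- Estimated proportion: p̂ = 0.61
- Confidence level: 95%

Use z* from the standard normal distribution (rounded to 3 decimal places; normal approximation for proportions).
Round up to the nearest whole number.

Using z* for proportion z-interval (normal approximation).

For 95% confidence, z* = 1.96 (from standard normal table)

Sample size formula for proportion z-interval: n = z*²p̂(1-p̂)/E²

n = 1.96² × 0.61 × 0.39 / 0.035²
  = 3.8416 × 0.2379 / 0.001225
  = 746.0544

Round up to the nearest whole number: n = 747

747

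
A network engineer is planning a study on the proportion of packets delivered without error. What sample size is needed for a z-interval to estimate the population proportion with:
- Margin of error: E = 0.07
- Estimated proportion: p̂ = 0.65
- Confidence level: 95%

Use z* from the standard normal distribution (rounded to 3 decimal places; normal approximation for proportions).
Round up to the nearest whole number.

Using z* for proportion z-interval (normal approximation).

For 95% confidence, z* = 1.96 (from standard normal table)

Sample size formula for proportion z-interval: n = z*²p̂(1-p̂)/E²

n = 1.96² × 0.65 × 0.35 / 0.07²
  = 3.8416 × 0.2275 / 0.0049
  = 178.3600

Round up to the nearest whole number: n = 179

179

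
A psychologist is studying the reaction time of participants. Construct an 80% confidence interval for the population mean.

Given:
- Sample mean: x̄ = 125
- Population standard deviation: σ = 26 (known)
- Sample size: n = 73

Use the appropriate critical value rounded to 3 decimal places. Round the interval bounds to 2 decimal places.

The population standard deviation σ is known, so use a z-interval (standard normal critical value).

For 80% confidence, z* = 1.282 (from standard normal table)

Standard error: SE = σ/√n = 26/√73 = 3.043070

Margin of error: E = z* × SE = 1.282 × 3.043070 = 3.9012

Z-interval: x̄ ± E = 125 ± 3.9012 = (121.0988, 128.9012)

Rounded to 2 decimal places:

(121.10, 128.90)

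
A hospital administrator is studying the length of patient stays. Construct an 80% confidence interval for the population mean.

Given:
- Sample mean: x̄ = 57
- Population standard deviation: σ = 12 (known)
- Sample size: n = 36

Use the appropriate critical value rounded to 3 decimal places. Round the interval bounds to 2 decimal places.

The population standard deviation σ is known, so use a z-interval (standard normal critical value).

For 80% confidence, z* = 1.282 (from standard normal table)

Standard error: SE = σ/√n = 12/√36 = 2.000000

Margin of error: E = z* × SE = 1.282 × 2.000000 = 2.5640

Z-interval: x̄ ± E = 57 ± 2.5640 = (54.4360, 59.5640)

Rounded to 2 decimal places:

(54.44, 59.56)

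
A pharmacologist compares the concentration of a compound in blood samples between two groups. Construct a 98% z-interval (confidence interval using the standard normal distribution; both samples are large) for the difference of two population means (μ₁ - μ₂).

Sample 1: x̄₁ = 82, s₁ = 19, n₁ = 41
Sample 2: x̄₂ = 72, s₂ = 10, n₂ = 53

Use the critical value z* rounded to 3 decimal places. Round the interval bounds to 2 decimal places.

Both samples are large (n₁ = 41 ≥ 30, n₂ = 53 ≥ 30), so a z-interval for the difference of means applies.

Point estimate: x̄₁ - x̄₂ = 82 - 72 = 10

Standard error: SE = √(s₁²/n₁ + s₂²/n₂)
= √(19²/41 + 10²/53)
= √(8.804878 + 1.886792)
= 3.269812

For 98% confidence, z* = 2.326 (from standard normal table)
Margin of error: E = z* × SE = 2.326 × 3.269812 = 7.6056

Z-interval: (x̄₁ - x̄₂) ± E = 10 ± 7.6056 = (2.3944, 17.6056)

Rounded to 2 decimal places:

(2.39, 17.61)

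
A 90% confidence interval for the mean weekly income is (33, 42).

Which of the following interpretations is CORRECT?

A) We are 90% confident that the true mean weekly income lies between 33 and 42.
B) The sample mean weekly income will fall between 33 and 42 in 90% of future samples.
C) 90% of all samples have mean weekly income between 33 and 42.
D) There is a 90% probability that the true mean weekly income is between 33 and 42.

A confidence interval represents our confidence in the procedure, not a probability statement about the parameter.

Key concept: If we repeated this sampling process many times and computed a 90% CI each time, about 90% of those intervals would contain the true population parameter.

For this specific interval (33, 42):
- Midpoint (point estimate): 37.5
- Margin of error: 4.5

The correct interpretation is the one stating confidence that the true parameter lies in the interval — option A.

A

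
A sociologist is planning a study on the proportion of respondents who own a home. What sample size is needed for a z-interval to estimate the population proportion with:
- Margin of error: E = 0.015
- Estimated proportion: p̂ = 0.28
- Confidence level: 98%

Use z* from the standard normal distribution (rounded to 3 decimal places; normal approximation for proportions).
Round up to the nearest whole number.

Using z* for proportion z-interval (normal approximation).

For 98% confidence, z* = 2.326 (from standard normal table)

Sample size formula for proportion z-interval: n = z*²p̂(1-p̂)/E²

n = 2.326² × 0.28 × 0.72 / 0.015²
  = 5.410276 × 0.2016 / 0.000225
  = 4847.6073

Round up to the nearest whole number: n = 4848

4848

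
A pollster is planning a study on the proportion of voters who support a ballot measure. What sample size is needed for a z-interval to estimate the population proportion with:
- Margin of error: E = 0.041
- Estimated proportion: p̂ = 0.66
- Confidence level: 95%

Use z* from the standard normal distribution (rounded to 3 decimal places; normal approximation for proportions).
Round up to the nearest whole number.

Using z* for proportion z-interval (normal approximation).

For 95% confidence, z* = 1.96 (from standard normal table)

Sample size formula for proportion z-interval: n = z*²p̂(1-p̂)/E²

n = 1.96² × 0.66 × 0.34 / 0.041²
  = 3.8416 × 0.2244 / 0.001681
  = 512.8227

Round up to the nearest whole number: n = 513

513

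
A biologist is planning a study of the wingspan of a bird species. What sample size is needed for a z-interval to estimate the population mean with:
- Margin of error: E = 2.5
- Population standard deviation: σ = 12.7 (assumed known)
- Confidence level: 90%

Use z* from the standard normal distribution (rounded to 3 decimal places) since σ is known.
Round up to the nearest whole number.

Using z* since population σ is known (z-interval formula).

For 90% confidence, z* = 1.645 (from standard normal table)

Sample size formula for z-interval: n = (z*σ/E)²

n = (1.645 × 12.7 / 2.5)²
  = (8.356600)²
  = 69.8328

Round up to the nearest whole number: n = 70

70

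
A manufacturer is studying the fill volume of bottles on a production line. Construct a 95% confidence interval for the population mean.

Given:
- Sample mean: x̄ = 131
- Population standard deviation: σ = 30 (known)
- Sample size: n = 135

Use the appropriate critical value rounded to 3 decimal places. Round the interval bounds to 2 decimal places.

The population standard deviation σ is known, so use a z-interval (standard normal critical value).

For 95% confidence, z* = 1.96 (from standard normal table)

Standard error: SE = σ/√n = 30/√135 = 2.581989

Margin of error: E = z* × SE = 1.96 × 2.581989 = 5.0607

Z-interval: x̄ ± E = 131 ± 5.0607 = (125.9393, 136.0607)

Rounded to 2 decimal places:

(125.94, 136.06)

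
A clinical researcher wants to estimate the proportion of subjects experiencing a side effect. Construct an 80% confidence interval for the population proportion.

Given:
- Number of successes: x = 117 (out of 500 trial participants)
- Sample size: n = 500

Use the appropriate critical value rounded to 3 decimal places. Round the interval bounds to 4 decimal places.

Sample proportion: p̂ = 117/500 = 0.234000

Check conditions for normal approximation:
  np̂ = 117 ≥ 10 ✓
  n(1-p̂) = 383 ≥ 10 ✓

The sample is large enough, so use a z-interval (normal approximation) for the proportion.

For 80% confidence, z* = 1.282 (from standard normal table)

Standard error: SE = √(p̂(1-p̂)/n) = √(0.234000×0.766000/500) = 0.01893378

Margin of error: E = z* × SE = 1.282 × 0.01893378 = 0.024273

Z-interval: p̂ ± E = 0.234000 ± 0.024273 = (0.209727, 0.258273)

Rounded to 4 decimal places:

(0.2097, 0.2583)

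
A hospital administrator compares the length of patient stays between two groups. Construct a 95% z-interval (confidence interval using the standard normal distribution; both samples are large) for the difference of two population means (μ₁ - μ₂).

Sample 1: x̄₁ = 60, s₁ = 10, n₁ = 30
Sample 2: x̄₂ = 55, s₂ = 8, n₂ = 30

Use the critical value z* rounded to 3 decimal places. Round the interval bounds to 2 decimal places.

Both samples are large (n₁ = 30 ≥ 30, n₂ = 30 ≥ 30), so a z-interval for the difference of means applies.

Point estimate: x̄₁ - x̄₂ = 60 - 55 = 5

Standard error: SE = √(s₁²/n₁ + s₂²/n₂)
= √(10²/30 + 8²/30)
= √(3.333333 + 2.133333)
= 2.338090

For 95% confidence, z* = 1.96 (from standard normal table)
Margin of error: E = z* × SE = 1.96 × 2.338090 = 4.5827

Z-interval: (x̄₁ - x̄₂) ± E = 5 ± 4.5827 = (0.4173, 9.5827)

Rounded to 2 decimal places:

(0.42, 9.58)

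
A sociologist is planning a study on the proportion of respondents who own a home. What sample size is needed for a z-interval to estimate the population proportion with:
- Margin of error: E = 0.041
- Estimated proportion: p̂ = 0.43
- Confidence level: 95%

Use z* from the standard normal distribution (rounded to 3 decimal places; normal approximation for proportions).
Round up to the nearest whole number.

Using z* for proportion z-interval (normal approximation).

For 95% confidence, z* = 1.96 (from standard normal table)

Sample size formula for proportion z-interval: n = z*²p̂(1-p̂)/E²

n = 1.96² × 0.43 × 0.57 / 0.041²
  = 3.8416 × 0.2451 / 0.001681
  = 560.1286

Round up to the nearest whole number: n = 561

561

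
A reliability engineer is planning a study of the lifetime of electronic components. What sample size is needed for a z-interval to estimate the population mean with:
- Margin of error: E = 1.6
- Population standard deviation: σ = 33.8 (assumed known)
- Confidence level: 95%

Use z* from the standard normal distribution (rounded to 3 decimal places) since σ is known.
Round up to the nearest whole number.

Using z* since population σ is known (z-interval formula).

For 95% confidence, z* = 1.96 (from standard normal table)

Sample size formula for z-interval: n = (z*σ/E)²

n = (1.96 × 33.8 / 1.6)²
  = (41.405000)²
  = 1714.3740

Round up to the nearest whole number: n = 1715

1715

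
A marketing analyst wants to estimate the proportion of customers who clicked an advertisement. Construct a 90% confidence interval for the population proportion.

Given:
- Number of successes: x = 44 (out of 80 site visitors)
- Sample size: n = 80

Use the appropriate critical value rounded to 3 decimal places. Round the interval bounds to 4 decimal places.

Sample proportion: p̂ = 44/80 = 0.550000

Check conditions for normal approximation:
  np̂ = 44 ≥ 10 ✓
  n(1-p̂) = 36 ≥ 10 ✓

The sample is large enough, so use a z-interval (normal approximation) for the proportion.

For 90% confidence, z* = 1.645 (from standard normal table)

Standard error: SE = √(p̂(1-p̂)/n) = √(0.550000×0.450000/80) = 0.05562149

Margin of error: E = z* × SE = 1.645 × 0.05562149 = 0.091497

Z-interval: p̂ ± E = 0.550000 ± 0.091497 = (0.458503, 0.641497)

Rounded to 4 decimal places:

(0.4585, 0.6415)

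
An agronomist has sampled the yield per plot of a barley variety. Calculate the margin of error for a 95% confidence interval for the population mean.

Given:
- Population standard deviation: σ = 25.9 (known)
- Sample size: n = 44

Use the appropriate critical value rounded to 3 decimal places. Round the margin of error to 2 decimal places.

The population standard deviation σ is known, so use the z-interval margin of error formula.

For 95% confidence, z* = 1.96 (from standard normal table)

Margin of error formula for z-interval: E = z* × σ/√n

E = 1.96 × 25.9/√44
  = 1.96 × 3.904572
  = 7.6530

Rounded to 2 decimal places:

7.65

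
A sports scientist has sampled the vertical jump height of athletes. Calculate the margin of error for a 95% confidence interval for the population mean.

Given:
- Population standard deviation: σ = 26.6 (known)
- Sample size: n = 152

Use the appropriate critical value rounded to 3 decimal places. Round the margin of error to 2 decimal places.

The population standard deviation σ is known, so use the z-interval margin of error formula.

For 95% confidence, z* = 1.96 (from standard normal table)

Margin of error formula for z-interval: E = z* × σ/√n

E = 1.96 × 26.6/√152
  = 1.96 × 2.157545
  = 4.2288

Rounded to 2 decimal places:

4.23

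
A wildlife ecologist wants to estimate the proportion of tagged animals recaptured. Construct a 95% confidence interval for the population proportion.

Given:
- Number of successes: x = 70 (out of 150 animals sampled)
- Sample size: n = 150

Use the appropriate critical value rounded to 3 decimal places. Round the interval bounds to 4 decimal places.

Sample proportion: p̂ = 70/150 = 0.466667

Check conditions for normal approximation:
  np̂ = 70 ≥ 10 ✓
  n(1-p̂) = 80 ≥ 10 ✓

The sample is large enough, so use a z-interval (normal approximation) for the proportion.

For 95% confidence, z* = 1.96 (from standard normal table)

Standard error: SE = √(p̂(1-p̂)/n) = √(0.466667×0.533333/150) = 0.04073401

Margin of error: E = z* × SE = 1.96 × 0.04073401 = 0.079839

Z-interval: p̂ ± E = 0.466667 ± 0.079839 = (0.386828, 0.546505)

Rounded to 4 decimal places:

(0.3868, 0.5465)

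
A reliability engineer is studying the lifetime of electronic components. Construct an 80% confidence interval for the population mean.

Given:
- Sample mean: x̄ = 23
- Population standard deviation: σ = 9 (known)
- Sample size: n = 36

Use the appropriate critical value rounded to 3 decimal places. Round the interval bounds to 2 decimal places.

The population standard deviation σ is known, so use a z-interval (standard normal critical value).

For 80% confidence, z* = 1.282 (from standard normal table)

Standard error: SE = σ/√n = 9/√36 = 1.500000

Margin of error: E = z* × SE = 1.282 × 1.500000 = 1.9230

Z-interval: x̄ ± E = 23 ± 1.9230 = (21.0770, 24.9230)

Rounded to 2 decimal places:

(21.08, 24.92)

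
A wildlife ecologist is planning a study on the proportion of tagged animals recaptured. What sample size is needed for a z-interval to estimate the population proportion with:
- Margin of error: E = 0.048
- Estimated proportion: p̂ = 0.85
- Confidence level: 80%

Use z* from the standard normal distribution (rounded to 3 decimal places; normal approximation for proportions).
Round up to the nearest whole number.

Using z* for proportion z-interval (normal approximation).

For 80% confidence, z* = 1.282 (from standard normal table)

Sample size formula for proportion z-interval: n = z*²p̂(1-p̂)/E²

n = 1.282² × 0.85 × 0.15 / 0.048²
  = 1.643524 × 0.1275 / 0.002304
  = 90.9502

Round up to the nearest whole number: n = 91

91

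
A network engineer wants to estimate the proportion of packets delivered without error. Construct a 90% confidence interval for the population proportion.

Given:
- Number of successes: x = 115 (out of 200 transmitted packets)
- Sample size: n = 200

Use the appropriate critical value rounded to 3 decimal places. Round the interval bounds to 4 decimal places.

Sample proportion: p̂ = 115/200 = 0.575000

Check conditions for normal approximation:
  np̂ = 115 ≥ 10 ✓
  n(1-p̂) = 85 ≥ 10 ✓

The sample is large enough, so use a z-interval (normal approximation) for the proportion.

For 90% confidence, z* = 1.645 (from standard normal table)

Standard error: SE = √(p̂(1-p̂)/n) = √(0.575000×0.425000/200) = 0.03495533

Margin of error: E = z* × SE = 1.645 × 0.03495533 = 0.057502

Z-interval: p̂ ± E = 0.575000 ± 0.057502 = (0.517498, 0.632502)

Rounded to 4 decimal places:

(0.5175, 0.6325)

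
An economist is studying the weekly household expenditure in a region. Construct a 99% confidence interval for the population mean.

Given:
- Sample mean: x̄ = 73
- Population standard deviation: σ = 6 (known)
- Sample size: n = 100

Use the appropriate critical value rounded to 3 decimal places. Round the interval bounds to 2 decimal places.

The population standard deviation σ is known, so use a z-interval (standard normal critical value).

For 99% confidence, z* = 2.576 (from standard normal table)

Standard error: SE = σ/√n = 6/√100 = 0.600000

Margin of error: E = z* × SE = 2.576 × 0.600000 = 1.5456

Z-interval: x̄ ± E = 73 ± 1.5456 = (71.4544, 74.5456)

Rounded to 2 decimal places:

(71.45, 74.55)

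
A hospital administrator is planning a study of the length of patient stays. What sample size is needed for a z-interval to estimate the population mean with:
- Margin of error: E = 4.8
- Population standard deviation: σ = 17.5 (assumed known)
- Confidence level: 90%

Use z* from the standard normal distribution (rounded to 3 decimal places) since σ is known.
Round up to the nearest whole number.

Using z* since population σ is known (z-interval formula).

For 90% confidence, z* = 1.645 (from standard normal table)

Sample size formula for z-interval: n = (z*σ/E)²

n = (1.645 × 17.5 / 4.8)²
  = (5.997396)²
  = 35.9688

Round up to the nearest whole number: n = 36

36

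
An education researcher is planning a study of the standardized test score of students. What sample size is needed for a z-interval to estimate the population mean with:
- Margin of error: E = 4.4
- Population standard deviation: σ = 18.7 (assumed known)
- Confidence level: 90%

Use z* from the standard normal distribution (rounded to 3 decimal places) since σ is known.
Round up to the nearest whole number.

Using z* since population σ is known (z-interval formula).

For 90% confidence, z* = 1.645 (from standard normal table)

Sample size formula for z-interval: n = (z*σ/E)²

n = (1.645 × 18.7 / 4.4)²
  = (6.991250)²
  = 48.8776

Round up to the nearest whole number: n = 49

49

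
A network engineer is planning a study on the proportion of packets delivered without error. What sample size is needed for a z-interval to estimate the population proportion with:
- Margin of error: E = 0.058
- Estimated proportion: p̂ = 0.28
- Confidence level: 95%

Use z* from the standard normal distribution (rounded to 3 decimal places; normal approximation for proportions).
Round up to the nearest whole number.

Using z* for proportion z-interval (normal approximation).

For 95% confidence, z* = 1.96 (from standard normal table)

Sample size formula for proportion z-interval: n = z*²p̂(1-p̂)/E²

n = 1.96² × 0.28 × 0.72 / 0.058²
  = 3.8416 × 0.2016 / 0.003364
  = 230.2219

Round up to the nearest whole number: n = 231

231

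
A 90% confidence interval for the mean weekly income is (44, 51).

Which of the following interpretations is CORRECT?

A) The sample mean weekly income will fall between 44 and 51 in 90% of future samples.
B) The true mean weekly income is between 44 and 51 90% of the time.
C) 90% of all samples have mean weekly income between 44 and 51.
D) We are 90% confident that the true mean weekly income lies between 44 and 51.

A confidence interval represents our confidence in the procedure, not a probability statement about the parameter.

Key concept: If we repeated this sampling process many times and computed a 90% CI each time, about 90% of those intervals would contain the true population parameter.

For this specific interval (44, 51):
- Midpoint (point estimate): 47.5
- Margin of error: 3.5

The correct interpretation is the one stating confidence that the true parameter lies in the interval — option D.

D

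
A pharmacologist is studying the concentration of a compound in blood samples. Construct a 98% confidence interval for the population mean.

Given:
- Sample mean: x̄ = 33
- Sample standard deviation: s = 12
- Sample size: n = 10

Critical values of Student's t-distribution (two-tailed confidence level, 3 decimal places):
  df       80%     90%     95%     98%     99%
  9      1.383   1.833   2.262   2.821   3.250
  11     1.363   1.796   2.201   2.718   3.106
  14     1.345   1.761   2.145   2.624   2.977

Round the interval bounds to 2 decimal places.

The population standard deviation σ is unknown (only the sample standard deviation s is given), so use a t-interval with df = n - 1 = 10 - 1 = 9.

For 98% confidence with df = 9, t* = 2.821 (from t-table)

Standard error: SE = s/√n = 12/√10 = 3.794733

Margin of error: E = t* × SE = 2.821 × 3.794733 = 10.7049

T-interval: x̄ ± E = 33 ± 10.7049 = (22.2951, 43.7049)

Rounded to 2 decimal places:

(22.30, 43.70)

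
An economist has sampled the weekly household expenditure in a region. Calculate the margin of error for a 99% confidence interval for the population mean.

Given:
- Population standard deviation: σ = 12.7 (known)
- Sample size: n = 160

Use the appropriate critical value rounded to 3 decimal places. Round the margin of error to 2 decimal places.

The population standard deviation σ is known, so use the z-interval margin of error formula.

For 99% confidence, z* = 2.576 (from standard normal table)

Margin of error formula for z-interval: E = z* × σ/√n

E = 2.576 × 12.7/√160
  = 2.576 × 1.004023
  = 2.5864

Rounded to 2 decimal places:

2.59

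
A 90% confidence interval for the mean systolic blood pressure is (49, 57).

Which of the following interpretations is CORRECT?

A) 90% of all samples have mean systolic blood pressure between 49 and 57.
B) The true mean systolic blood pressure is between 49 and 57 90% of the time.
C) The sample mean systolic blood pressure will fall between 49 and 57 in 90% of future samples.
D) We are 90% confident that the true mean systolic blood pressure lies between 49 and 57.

A confidence interval represents our confidence in the procedure, not a probability statement about the parameter.

Key concept: If we repeated this sampling process many times and computed a 90% CI each time, about 90% of those intervals would contain the true population parameter.

For this specific interval (49, 57):
- Midpoint (point estimate): 53
- Margin of error: 4

The correct interpretation is the one stating confidence that the true parameter lies in the interval — option D.

D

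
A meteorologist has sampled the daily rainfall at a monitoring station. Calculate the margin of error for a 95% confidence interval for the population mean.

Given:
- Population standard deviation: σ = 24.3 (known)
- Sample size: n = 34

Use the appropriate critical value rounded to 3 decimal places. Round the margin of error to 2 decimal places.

The population standard deviation σ is known, so use the z-interval margin of error formula.

For 95% confidence, z* = 1.96 (from standard normal table)

Margin of error formula for z-interval: E = z* × σ/√n

E = 1.96 × 24.3/√34
  = 1.96 × 4.167416
  = 8.1681

Rounded to 2 decimal places:

8.17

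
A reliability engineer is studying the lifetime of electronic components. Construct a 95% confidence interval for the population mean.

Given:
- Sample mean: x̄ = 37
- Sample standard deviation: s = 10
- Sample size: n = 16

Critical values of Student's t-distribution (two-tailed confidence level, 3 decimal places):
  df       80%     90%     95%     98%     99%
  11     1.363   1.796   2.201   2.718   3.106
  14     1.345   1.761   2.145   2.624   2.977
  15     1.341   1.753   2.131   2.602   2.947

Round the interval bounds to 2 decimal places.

The population standard deviation σ is unknown (only the sample standard deviation s is given), so use a t-interval with df = n - 1 = 16 - 1 = 15.

For 95% confidence with df = 15, t* = 2.131 (from t-table)

Standard error: SE = s/√n = 10/√16 = 2.500000

Margin of error: E = t* × SE = 2.131 × 2.500000 = 5.3275

T-interval: x̄ ± E = 37 ± 5.3275 = (31.6725, 42.3275)

Rounded to 2 decimal places:

(31.67, 42.33)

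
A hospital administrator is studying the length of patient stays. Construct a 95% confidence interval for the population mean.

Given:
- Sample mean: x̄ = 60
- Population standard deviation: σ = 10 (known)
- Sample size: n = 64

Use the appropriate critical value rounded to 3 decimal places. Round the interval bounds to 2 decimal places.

The population standard deviation σ is known, so use a z-interval (standard normal critical value).

For 95% confidence, z* = 1.96 (from standard normal table)

Standard error: SE = σ/√n = 10/√64 = 1.250000

Margin of error: E = z* × SE = 1.96 × 1.250000 = 2.4500

Z-interval: x̄ ± E = 60 ± 2.4500 = (57.5500, 62.4500)

Rounded to 2 decimal places:

(57.55, 62.45)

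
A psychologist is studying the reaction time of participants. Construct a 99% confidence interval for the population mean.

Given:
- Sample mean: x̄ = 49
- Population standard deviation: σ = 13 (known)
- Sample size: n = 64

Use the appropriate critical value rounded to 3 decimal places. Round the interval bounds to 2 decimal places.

The population standard deviation σ is known, so use a z-interval (standard normal critical value).

For 99% confidence, z* = 2.576 (from standard normal table)

Standard error: SE = σ/√n = 13/√64 = 1.625000

Margin of error: E = z* × SE = 2.576 × 1.625000 = 4.1860

Z-interval: x̄ ± E = 49 ± 4.1860 = (44.8140, 53.1860)

Rounded to 2 decimal places:

(44.81, 53.19)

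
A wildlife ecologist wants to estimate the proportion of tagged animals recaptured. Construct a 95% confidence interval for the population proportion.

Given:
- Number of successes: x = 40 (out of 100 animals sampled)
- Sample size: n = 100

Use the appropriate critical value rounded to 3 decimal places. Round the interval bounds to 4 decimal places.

Sample proportion: p̂ = 40/100 = 0.400000

Check conditions for normal approximation:
  np̂ = 40 ≥ 10 ✓
  n(1-p̂) = 60 ≥ 10 ✓

The sample is large enough, so use a z-interval (normal approximation) for the proportion.

For 95% confidence, z* = 1.96 (from standard normal table)

Standard error: SE = √(p̂(1-p̂)/n) = √(0.400000×0.600000/100) = 0.04898979

Margin of error: E = z* × SE = 1.96 × 0.04898979 = 0.096020

Z-interval: p̂ ± E = 0.400000 ± 0.096020 = (0.303980, 0.496020)

Rounded to 4 decimal places:

(0.3040, 0.4960)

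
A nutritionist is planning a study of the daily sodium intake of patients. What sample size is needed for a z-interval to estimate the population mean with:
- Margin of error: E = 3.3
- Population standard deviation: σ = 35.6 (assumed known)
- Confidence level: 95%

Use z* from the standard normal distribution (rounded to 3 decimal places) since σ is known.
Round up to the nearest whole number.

Using z* since population σ is known (z-interval formula).

For 95% confidence, z* = 1.96 (from standard normal table)

Sample size formula for z-interval: n = (z*σ/E)²

n = (1.96 × 35.6 / 3.3)²
  = (21.144242)²
  = 447.0790

Round up to the nearest whole number: n = 448

448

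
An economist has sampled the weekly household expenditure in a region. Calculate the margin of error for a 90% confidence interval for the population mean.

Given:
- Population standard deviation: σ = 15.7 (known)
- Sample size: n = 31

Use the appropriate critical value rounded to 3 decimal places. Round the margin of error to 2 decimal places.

The population standard deviation σ is known, so use the z-interval margin of error formula.

For 90% confidence, z* = 1.645 (from standard normal table)

Margin of error formula for z-interval: E = z* × σ/√n

E = 1.645 × 15.7/√31
  = 1.645 × 2.819803
  = 4.6386

Rounded to 2 decimal places:

4.64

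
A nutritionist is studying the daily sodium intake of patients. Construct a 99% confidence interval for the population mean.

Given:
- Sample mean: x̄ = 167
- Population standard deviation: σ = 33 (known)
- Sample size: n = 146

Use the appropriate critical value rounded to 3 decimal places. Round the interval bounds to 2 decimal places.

The population standard deviation σ is known, so use a z-interval (standard normal critical value).

For 99% confidence, z* = 2.576 (from standard normal table)

Standard error: SE = σ/√n = 33/√146 = 2.731099

Margin of error: E = z* × SE = 2.576 × 2.731099 = 7.0353

Z-interval: x̄ ± E = 167 ± 7.0353 = (159.9647, 174.0353)

Rounded to 2 decimal places:

(159.96, 174.04)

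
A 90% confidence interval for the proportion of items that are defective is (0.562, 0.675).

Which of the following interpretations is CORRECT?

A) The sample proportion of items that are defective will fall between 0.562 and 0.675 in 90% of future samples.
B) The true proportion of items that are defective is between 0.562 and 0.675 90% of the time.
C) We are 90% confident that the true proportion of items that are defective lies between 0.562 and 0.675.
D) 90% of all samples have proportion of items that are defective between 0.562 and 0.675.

A confidence interval represents our confidence in the procedure, not a probability statement about the parameter.

Key concept: If we repeated this sampling process many times and computed a 90% CI each time, about 90% of those intervals would contain the true population parameter.

For this specific interval (0.562, 0.675):
- Midpoint (point estimate): 0.6185
- Margin of error: 0.0565

The correct interpretation is the one stating confidence that the true parameter lies in the interval — option C.

C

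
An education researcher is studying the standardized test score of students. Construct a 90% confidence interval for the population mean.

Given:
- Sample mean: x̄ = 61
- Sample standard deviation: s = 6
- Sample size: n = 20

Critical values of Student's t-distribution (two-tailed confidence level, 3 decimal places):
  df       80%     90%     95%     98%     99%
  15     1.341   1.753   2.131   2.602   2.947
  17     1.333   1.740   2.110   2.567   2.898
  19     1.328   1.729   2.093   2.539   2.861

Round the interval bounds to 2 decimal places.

The population standard deviation σ is unknown (only the sample standard deviation s is given), so use a t-interval with df = n - 1 = 20 - 1 = 19.

For 90% confidence with df = 19, t* = 1.729 (from t-table)

Standard error: SE = s/√n = 6/√20 = 1.341641

Margin of error: E = t* × SE = 1.729 × 1.341641 = 2.3197

T-interval: x̄ ± E = 61 ± 2.3197 = (58.6803, 63.3197)

Rounded to 2 decimal places:

(58.68, 63.32)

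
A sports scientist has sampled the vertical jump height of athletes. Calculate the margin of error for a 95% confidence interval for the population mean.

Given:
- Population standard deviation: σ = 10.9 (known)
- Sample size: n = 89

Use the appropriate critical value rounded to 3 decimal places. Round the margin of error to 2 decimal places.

The population standard deviation σ is known, so use the z-interval margin of error formula.

For 95% confidence, z* = 1.96 (from standard normal table)

Margin of error formula for z-interval: E = z* × σ/√n

E = 1.96 × 10.9/√89
  = 1.96 × 1.155398
  = 2.2646

Rounded to 2 decimal places:

2.26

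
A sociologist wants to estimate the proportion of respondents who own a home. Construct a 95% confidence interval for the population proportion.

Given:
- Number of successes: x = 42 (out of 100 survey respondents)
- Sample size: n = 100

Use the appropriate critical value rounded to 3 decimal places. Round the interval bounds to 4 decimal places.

Sample proportion: p̂ = 42/100 = 0.420000

Check conditions for normal approximation:
  np̂ = 42 ≥ 10 ✓
  n(1-p̂) = 58 ≥ 10 ✓

The sample is large enough, so use a z-interval (normal approximation) for the proportion.

For 95% confidence, z* = 1.96 (from standard normal table)

Standard error: SE = √(p̂(1-p̂)/n) = √(0.420000×0.580000/100) = 0.04935585

Margin of error: E = z* × SE = 1.96 × 0.04935585 = 0.096737

Z-interval: p̂ ± E = 0.420000 ± 0.096737 = (0.323263, 0.516737)

Rounded to 4 decimal places:

(0.3233, 0.5167)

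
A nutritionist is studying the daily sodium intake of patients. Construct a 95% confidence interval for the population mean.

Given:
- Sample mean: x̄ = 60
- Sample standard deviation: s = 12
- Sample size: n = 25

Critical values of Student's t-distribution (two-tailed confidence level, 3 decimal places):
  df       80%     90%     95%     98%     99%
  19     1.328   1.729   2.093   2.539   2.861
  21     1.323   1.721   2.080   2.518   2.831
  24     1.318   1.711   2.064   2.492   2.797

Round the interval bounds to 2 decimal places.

The population standard deviation σ is unknown (only the sample standard deviation s is given), so use a t-interval with df = n - 1 = 25 - 1 = 24.

For 95% confidence with df = 24, t* = 2.064 (from t-table)

Standard error: SE = s/√n = 12/√25 = 2.400000

Margin of error: E = t* × SE = 2.064 × 2.400000 = 4.9536

T-interval: x̄ ± E = 60 ± 4.9536 = (55.0464, 64.9536)

Rounded to 2 decimal places:

(55.05, 64.95)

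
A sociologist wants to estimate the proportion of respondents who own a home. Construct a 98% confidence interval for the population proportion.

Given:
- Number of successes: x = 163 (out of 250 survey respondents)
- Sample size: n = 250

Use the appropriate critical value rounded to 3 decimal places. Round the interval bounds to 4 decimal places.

Sample proportion: p̂ = 163/250 = 0.652000

Check conditions for normal approximation:
  np̂ = 163 ≥ 10 ✓
  n(1-p̂) = 87 ≥ 10 ✓

The sample is large enough, so use a z-interval (normal approximation) for the proportion.

For 98% confidence, z* = 2.326 (from standard normal table)

Standard error: SE = √(p̂(1-p̂)/n) = √(0.652000×0.348000/250) = 0.03012613

Margin of error: E = z* × SE = 2.326 × 0.03012613 = 0.070073

Z-interval: p̂ ± E = 0.652000 ± 0.070073 = (0.581927, 0.722073)

Rounded to 4 decimal places:

(0.5819, 0.7221)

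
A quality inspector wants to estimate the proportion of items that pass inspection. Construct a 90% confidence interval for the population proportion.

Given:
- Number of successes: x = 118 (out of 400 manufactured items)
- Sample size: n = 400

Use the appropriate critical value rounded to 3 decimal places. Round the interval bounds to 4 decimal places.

Sample proportion: p̂ = 118/400 = 0.295000

Check conditions for normal approximation:
  np̂ = 118 ≥ 10 ✓
  n(1-p̂) = 282 ≥ 10 ✓

The sample is large enough, so use a z-interval (normal approximation) for the proportion.

For 90% confidence, z* = 1.645 (from standard normal table)

Standard error: SE = √(p̂(1-p̂)/n) = √(0.295000×0.705000/400) = 0.02280214

Margin of error: E = z* × SE = 1.645 × 0.02280214 = 0.037510

Z-interval: p̂ ± E = 0.295000 ± 0.037510 = (0.257490, 0.332510)

Rounded to 4 decimal places:

(0.2575, 0.3325)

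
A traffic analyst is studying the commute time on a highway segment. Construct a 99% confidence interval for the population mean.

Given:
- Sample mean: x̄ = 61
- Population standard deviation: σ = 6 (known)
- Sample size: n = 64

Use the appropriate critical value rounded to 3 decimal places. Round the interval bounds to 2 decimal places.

The population standard deviation σ is known, so use a z-interval (standard normal critical value).

For 99% confidence, z* = 2.576 (from standard normal table)

Standard error: SE = σ/√n = 6/√64 = 0.750000

Margin of error: E = z* × SE = 2.576 × 0.750000 = 1.9320

Z-interval: x̄ ± E = 61 ± 1.9320 = (59.0680, 62.9320)

Rounded to 2 decimal places:

(59.07, 62.93)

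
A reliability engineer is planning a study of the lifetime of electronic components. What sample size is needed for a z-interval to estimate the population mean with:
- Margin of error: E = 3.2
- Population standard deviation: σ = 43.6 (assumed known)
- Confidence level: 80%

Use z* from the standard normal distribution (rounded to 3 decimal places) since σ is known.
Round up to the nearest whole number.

Using z* since population σ is known (z-interval formula).

For 80% confidence, z* = 1.282 (from standard normal table)

Sample size formula for z-interval: n = (z*σ/E)²

n = (1.282 × 43.6 / 3.2)²
  = (17.467250)²
  = 305.1048

Round up to the nearest whole number: n = 306

306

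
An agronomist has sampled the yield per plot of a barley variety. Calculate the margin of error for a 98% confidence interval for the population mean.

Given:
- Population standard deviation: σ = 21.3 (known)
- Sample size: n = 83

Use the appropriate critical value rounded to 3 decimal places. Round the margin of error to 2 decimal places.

The population standard deviation σ is known, so use the z-interval margin of error formula.

For 98% confidence, z* = 2.326 (from standard normal table)

Margin of error formula for z-interval: E = z* × σ/√n

E = 2.326 × 21.3/√83
  = 2.326 × 2.337979
  = 5.4381

Rounded to 2 decimal places:

5.44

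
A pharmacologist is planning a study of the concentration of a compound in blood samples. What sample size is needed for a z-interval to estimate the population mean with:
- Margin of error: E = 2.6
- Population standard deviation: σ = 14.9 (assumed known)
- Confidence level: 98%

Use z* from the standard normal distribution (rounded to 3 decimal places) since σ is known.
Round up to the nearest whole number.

Using z* since population σ is known (z-interval formula).

For 98% confidence, z* = 2.326 (from standard normal table)

Sample size formula for z-interval: n = (z*σ/E)²

n = (2.326 × 14.9 / 2.6)²
  = (13.329769)²
  = 177.6827

Round up to the nearest whole number: n = 178

178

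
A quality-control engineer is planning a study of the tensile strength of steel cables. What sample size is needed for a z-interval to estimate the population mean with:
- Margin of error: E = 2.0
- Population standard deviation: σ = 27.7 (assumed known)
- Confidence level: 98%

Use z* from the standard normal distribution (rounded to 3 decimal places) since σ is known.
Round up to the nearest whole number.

Using z* since population σ is known (z-interval formula).

For 98% confidence, z* = 2.326 (from standard normal table)

Sample size formula for z-interval: n = (z*σ/E)²

n = (2.326 × 27.7 / 2.0)²
  = (32.215100)²
  = 1037.8127

Round up to the nearest whole number: n = 1038

1038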